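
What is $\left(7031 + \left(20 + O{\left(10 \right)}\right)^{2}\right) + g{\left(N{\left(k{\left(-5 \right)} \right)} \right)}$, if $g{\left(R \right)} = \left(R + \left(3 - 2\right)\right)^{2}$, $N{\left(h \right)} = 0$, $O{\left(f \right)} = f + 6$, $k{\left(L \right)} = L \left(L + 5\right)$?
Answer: $8328$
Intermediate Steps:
$k{\left(L \right)} = L \left(5 + L\right)$
$O{\left(f \right)} = 6 + f$
$g{\left(R \right)} = \left(1 + R\right)^{2}$ ($g{\left(R \right)} = \left(R + 1\right)^{2} = \left(1 + R\right)^{2}$)
$\left(7031 + \left(20 + O{\left(10 \right)}\right)^{2}\right) + g{\left(N{\left(k{\left(-5 \right)} \right)} \right)} = \left(7031 + \left(20 + \left(6 + 10\right)\right)^{2}\right) + \left(1 + 0\right)^{2} = \left(7031 + \left(20 + 16\right)^{2}\right) + 1^{2} = \left(7031 + 36^{2}\right) + 1 = \left(7031 + 1296\right) + 1 = 8327 + 1 = 8328$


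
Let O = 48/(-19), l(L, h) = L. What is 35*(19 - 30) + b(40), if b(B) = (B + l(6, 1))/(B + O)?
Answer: -136623/356 ≈ -383.77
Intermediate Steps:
O = -48/19 (O = 48*(-1/19) = -48/19 ≈ -2.5263)
b(B) = (6 + B)/(-48/19 + B) (b(B) = (B + 6)/(B - 48/19) = (6 + B)/(-48/19 + B))
35*(19 - 30) + b(40) = 35*(19 - 30) + 19*(6 + 40)/(-48 + 19*40) = 35*(-11) + 19*46/(-48 + 760) = -385 + 19*46/712 = -385 + 19*(1/712)*46 = -385 + 437/356 = -136623/356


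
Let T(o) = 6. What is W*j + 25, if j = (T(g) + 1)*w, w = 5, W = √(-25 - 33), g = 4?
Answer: 25 + 35*I*√58 ≈ 25.0 + 266.55*I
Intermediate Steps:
W = I*√58 (W = √(-58) = I*√58 ≈ 7.6158*I)
j = 35 (j = (6 + 1)*5 = 7*5 = 35)
W*j + 25 = (I*√58)*35 + 25 = 35*I*√58 + 25 = 25 + 35*I*√58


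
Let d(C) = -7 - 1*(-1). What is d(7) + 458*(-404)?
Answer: -185038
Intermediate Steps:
d(C) = -6 (d(C) = -7 + 1 = -6)
d(7) + 458*(-404) = -6 + 458*(-404) = -6 - 185032 = -185038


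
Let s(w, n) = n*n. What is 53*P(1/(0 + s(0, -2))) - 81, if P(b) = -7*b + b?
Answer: -321/2 ≈ -160.50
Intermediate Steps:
s(w, n) = n²
P(b) = -6*b
53*P(1/(0 + s(0, -2))) - 81 = 53*(-6/(0 + (-2)²)) - 81 = 53*(-6/(0 + 4)) - 81 = 53*(-6/4) - 81 = 53*(-6*¼) - 81 = 53*(-3/2) - 81 = -159/2 - 81 = -321/2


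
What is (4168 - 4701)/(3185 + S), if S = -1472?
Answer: -533/1713 ≈ -0.31115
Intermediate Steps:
(4168 - 4701)/(3185 + S) = (4168 - 4701)/(3185 - 1472) = -533/1713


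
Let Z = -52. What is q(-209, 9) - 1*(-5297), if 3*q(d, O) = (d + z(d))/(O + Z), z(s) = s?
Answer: 683731/129 ≈ 5300.2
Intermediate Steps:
q(d, O) = 2*d/(3*(-52 + O)) (q(d, O) = ((d + d)/(O - 52))/3 = ((2*d)/(-52 + O))/3 = (2*d/(-52 + O))/3 = 2*d/(3*(-52 + O)))
q(-209, 9) - 1*(-5297) = (⅔)*(-209)/(-52 + 9) - 1*(-5297) = (⅔)*(-209)/(-43) + 5297 = (⅔)*(-209)*(-1/43) + 5297 = 418/129 + 5297 = 683731/129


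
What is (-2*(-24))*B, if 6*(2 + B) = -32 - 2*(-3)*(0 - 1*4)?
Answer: -544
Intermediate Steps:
B = -34/3 (B = -2 + (-32 - 2*(-3)*(0 - 1*4))/6 = -2 + (-32 - (-6)*(0 - 4))/6 = -2 + (-32 - (-6)*(-4))/6 = -2 + (-32 - 1*24)/6 = -2 + (-32 - 24)/6 = -2 + (1/6)*(-56) = -2 - 28/3 = -34/3 ≈ -11.333)
(-2*(-24))*B = -2*(-24)*(-34/3) = 48*(-34/3) = -544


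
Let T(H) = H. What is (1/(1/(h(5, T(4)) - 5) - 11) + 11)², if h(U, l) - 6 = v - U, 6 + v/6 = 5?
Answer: 1466521/12321 ≈ 119.03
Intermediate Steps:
v = -6 (v = -36 + 6*5 = -36 + 30 = -6)
h(U, l) = -U (h(U, l) = 6 + (-6 - U) = -U)
(1/(1/(h(5, T(4)) - 5) - 11) + 11)² = (1/(1/(-1*5 - 5) - 11) + 11)² = (1/(1/(-5 - 5) - 11) + 11)² = (1/(1/(-10) - 11) + 11)² = (1/(-⅒ - 11) + 11)² = (1/(-111/10) + 11)² = (-10/111 + 11)² = (1211/111)² = 1466521/12321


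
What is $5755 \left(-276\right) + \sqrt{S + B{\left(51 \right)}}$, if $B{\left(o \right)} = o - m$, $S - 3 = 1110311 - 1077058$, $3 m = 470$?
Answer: $-1588380 + \frac{\sqrt{298353}}{3} \approx -1.5882 \cdot 10^{6}$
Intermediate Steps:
$m = \frac{470}{3}$ ($m = \frac{1}{3} \cdot 470 = \frac{470}{3} \approx 156.67$)
$S = 33256$ ($S = 3 + \left(1110311 - 1077058\right) = 3 + 33253 = 33256$)
$B{\left(o \right)} = - \frac{470}{3} + o$ ($B{\left(o \right)} = o - \frac{470}{3} = - \frac{470}{3} + o$)
$5755 \left(-276\right) + \sqrt{S + B{\left(51 \right)}} = 5755 \left(-276\right) + \sqrt{33256 + \left(- \frac{470}{3} + 51\right)} = -1588380 + \sqrt{33256 - \frac{317}{3}} = -1588380 + \sqrt{\frac{99451}{3}} = -1588380 + \frac{\sqrt{298353}}{3}$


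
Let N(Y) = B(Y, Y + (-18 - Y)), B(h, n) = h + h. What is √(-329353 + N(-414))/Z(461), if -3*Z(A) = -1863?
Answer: I*√330181/621 ≈ 0.9253*I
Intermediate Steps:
Z(A) = 621 (Z(A) = -⅓*(-1863) = 621)
B(h, n) = 2*h
N(Y) = 2*Y
√(-329353 + N(-414))/Z(461) = √(-329353 + 2*(-414))/621 = √(-329353 - 828)*(1/621) = √(-330181)*(1/621) = (I*√330181)*(1/621) = I*√330181/621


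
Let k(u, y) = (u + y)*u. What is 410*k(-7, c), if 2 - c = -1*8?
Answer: -8610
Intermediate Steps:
c = 10 (c = 2 - (-1)*8 = 2 - 1*(-8) = 2 + 8 = 10)
k(u, y) = u*(u + y)
410*k(-7, c) = 410*(-7*(-7 + 10)) = 410*(-7*3) = 410*(-21) = -8610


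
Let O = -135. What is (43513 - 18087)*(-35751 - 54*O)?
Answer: -723649386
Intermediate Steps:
(43513 - 18087)*(-35751 - 54*O) = (43513 - 18087)*(-35751 - 54*(-135)) = 25426*(-35751 + 7290) = 25426*(-28461) = -723649386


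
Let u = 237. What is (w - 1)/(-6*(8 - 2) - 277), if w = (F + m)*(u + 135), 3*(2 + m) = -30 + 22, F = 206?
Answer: -74895/313 ≈ -239.28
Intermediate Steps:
m = -14/3 (m = -2 + (-30 + 22)/3 = -2 + (⅓)*(-8) = -2 - 8/3 = -14/3 ≈ -4.6667)
w = 74896 (w = (206 - 14/3)*(237 + 135) = (604/3)*372 = 74896)
(w - 1)/(-6*(8 - 2) - 277) = (74896 - 1)/(-6*(8 - 2) - 277) = 74895/(-6*6 - 277) = 74895/(-36 - 277) = 74895/(-313) = 74895*(-1/313) = -74895/313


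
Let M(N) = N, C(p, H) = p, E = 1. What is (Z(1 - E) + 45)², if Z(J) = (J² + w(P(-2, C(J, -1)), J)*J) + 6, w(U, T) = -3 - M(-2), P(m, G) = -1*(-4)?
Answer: 2601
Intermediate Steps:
P(m, G) = 4
w(U, T) = -1 (w(U, T) = -3 - 1*(-2) = -3 + 2 = -1)
Z(J) = 6 + J² - J (Z(J) = (J² - J) + 6 = 6 + J² - J)
(Z(1 - E) + 45)² = ((6 + (1 - 1*1)² - (1 - 1*1)) + 45)² = ((6 + (1 - 1)² - (1 - 1)) + 45)² = ((6 + 0² - 1*0) + 45)² = ((6 + 0 + 0) + 45)² = (6 + 45)² = 51² = 2601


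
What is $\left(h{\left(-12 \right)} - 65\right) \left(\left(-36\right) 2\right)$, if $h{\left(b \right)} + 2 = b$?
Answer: $5688$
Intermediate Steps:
$h{\left(b \right)} = -2 + b$
$\left(h{\left(-12 \right)} - 65\right) \left(\left(-36\right) 2\right) = \left(\left(-2 - 12\right) - 65\right) \left(\left(-36\right) 2\right) = \left(-14 - 65\right) \left(-72\right) = \left(-79\right) \left(-72\right) = 5688$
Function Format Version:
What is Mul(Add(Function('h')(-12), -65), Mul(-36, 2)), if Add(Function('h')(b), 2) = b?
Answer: 5688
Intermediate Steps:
Function('h')(b) = Add(-2, b)
Mul(Add(Function('h')(-12), -65), Mul(-36, 2)) = Mul(Add(Add(-2, -12), -65), Mul(-36, 2)) = Mul(Add(-14, -65), -72) = Mul(-79, -72) = 5688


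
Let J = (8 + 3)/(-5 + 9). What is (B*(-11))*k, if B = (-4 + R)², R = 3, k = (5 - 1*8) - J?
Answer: 253/4 ≈ 63.250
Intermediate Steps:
J = 11/4 ≈ 2.7500
k = -23/4 (k = (5 - 1*8) - 1*11/4 = (5 - 8) - 11/4 = -3 - 11/4 = -23/4 ≈ -5.7500)
B = 1 (B = (-4 + 3)² = (-1)² = 1)
(B*(-11))*k = (1*(-11))*(-23/4) = -11*(-23/4) = 253/4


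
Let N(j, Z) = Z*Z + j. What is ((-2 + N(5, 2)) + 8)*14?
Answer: 210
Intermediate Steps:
N(j, Z) = j + Z² (N(j, Z) = Z² + j = j + Z²)
((-2 + N(5, 2)) + 8)*14 = ((-2 + (5 + 2²)) + 8)*14 = ((-2 + (5 + 4)) + 8)*14 = ((-2 + 9) + 8)*14 = (7 + 8)*14 = 15*14 = 210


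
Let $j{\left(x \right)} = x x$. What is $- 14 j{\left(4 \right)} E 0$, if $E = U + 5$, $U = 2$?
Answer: $0$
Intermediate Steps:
$E = 7$ ($E = 2 + 5 = 7$)
$j{\left(x \right)} = x^{2}$
$- 14 j{\left(4 \right)} E 0 = - 14 \cdot 4^{2} \cdot 7 \cdot 0 = \left(-14\right) 16 \cdot 0 = \left(-224\right) 0 = 0$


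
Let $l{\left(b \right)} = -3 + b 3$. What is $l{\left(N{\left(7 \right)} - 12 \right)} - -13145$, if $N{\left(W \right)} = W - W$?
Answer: $13106$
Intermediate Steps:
$N{\left(W \right)} = 0$
$l{\left(b \right)} = -3 + 3 b$
$l{\left(N{\left(7 \right)} - 12 \right)} - -13145 = \left(-3 + 3 \left(0 - 12\right)\right) - -13145 = \left(-3 + 3 \left(0 - 12\right)\right) + 13145 = \left(-3 + 3 \left(-12\right)\right) + 13145 = \left(-3 - 36\right) + 13145 = -39 + 13145 = 13106$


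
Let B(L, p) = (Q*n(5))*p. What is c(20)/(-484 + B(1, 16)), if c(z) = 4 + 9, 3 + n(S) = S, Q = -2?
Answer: -13/548 ≈ -0.023723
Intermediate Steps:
n(S) = -3 + S
B(L, p) = -4*p (B(L, p) = (-2*(-3 + 5))*p = (-2*2)*p = -4*p)
c(z) = 13
c(20)/(-484 + B(1, 16)) = 13/(-484 - 4*16) = 13/(-484 - 64) = 13/(-548) = 13*(-1/548) = -13/548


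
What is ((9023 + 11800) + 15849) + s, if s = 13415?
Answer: 50087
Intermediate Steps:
((9023 + 11800) + 15849) + s = ((9023 + 11800) + 15849) + 13415 = (20823 + 15849) + 13415 = 36672 + 13415 = 50087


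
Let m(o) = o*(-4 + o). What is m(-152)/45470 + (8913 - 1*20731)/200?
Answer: -26631103/454700 ≈ -58.568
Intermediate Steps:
m(-152)/45470 + (8913 - 1*20731)/200 = -152*(-4 - 152)/45470 + (8913 - 1*20731)/200 = -152*(-156)*(1/45470) + (8913 - 20731)*(1/200) = 23712*(1/45470) - 11818*1/200 = 11856/22735 - 5909/100 = -26631103/454700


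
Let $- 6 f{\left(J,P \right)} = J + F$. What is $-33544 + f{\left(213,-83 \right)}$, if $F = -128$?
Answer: $- \frac{201349}{6} \approx -33558.0$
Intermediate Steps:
$f{\left(J,P \right)} = \frac{64}{3} - \frac{J}{6}$ ($f{\left(J,P \right)} = - \frac{J - 128}{6} = - \frac{-128 + J}{6} = \frac{64}{3} - \frac{J}{6}$)
$-33544 + f{\left(213,-83 \right)} = -33544 + \left(\frac{64}{3} - \frac{71}{2}\right) = -33544 - \frac{85}{6} = - \frac{201349}{6}$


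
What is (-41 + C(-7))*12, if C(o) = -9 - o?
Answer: -516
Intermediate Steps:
(-41 + C(-7))*12 = (-41 + (-9 - 1*(-7)))*12 = (-41 + (-9 + 7))*12 = (-41 - 2)*12 = -43*12 = -516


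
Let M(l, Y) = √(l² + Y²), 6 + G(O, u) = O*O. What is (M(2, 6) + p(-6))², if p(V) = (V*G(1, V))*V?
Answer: 32440 - 720*√10 ≈ 30163.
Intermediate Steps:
G(O, u) = -6 + O² (G(O, u) = -6 + O*O = -6 + O²)
M(l, Y) = √(Y² + l²)
p(V) = -5*V² (p(V) = (V*(-6 + 1²))*V = (V*(-6 + 1))*V = (V*(-5))*V = (-5*V)*V = -5*V²)
(M(2, 6) + p(-6))² = (√(6² + 2²) - 5*(-6)²)² = (√(36 + 4) - 5*36)² = (√40 - 180)² = (2*√10 - 180)² = (-180 + 2*√10)²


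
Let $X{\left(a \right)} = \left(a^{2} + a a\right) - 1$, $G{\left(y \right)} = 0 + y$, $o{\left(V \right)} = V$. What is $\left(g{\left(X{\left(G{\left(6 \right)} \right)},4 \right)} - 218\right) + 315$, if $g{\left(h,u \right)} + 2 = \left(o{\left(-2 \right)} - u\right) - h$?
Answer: $18$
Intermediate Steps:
$G{\left(y \right)} = y$
$X{\left(a \right)} = -1 + 2 a^{2}$ ($X{\left(a \right)} = \left(a^{2} + a^{2}\right) - 1 = 2 a^{2} - 1 = -1 + 2 a^{2}$)
$g{\left(h,u \right)} = -4 - h - u$ ($g{\left(h,u \right)} = -2 - \left(2 + h + u\right) = -4 - h - u$)
$\left(g{\left(X{\left(G{\left(6 \right)} \right)},4 \right)} - 218\right) + 315 = \left(\left(-4 - \left(-1 + 2 \cdot 6^{2}\right) - 4\right) - 218\right) + 315 = \left(\left(-4 - \left(-1 + 2 \cdot 36\right) - 4\right) - 218\right) + 315 = \left(\left(-4 - \left(-1 + 72\right) - 4\right) - 218\right) + 315 = \left(\left(-4 - 71 - 4\right) - 218\right) + 315 = \left(-79 - 218\right) + 315 = -297 + 315 = 18$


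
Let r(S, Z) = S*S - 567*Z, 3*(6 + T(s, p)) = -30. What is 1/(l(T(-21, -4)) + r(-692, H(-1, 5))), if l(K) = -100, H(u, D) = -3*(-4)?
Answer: 1/471960 ≈ 2.1188e-6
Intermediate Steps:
T(s, p) = -16 (T(s, p) = -6 + (⅓)*(-30) = -6 - 10 = -16)
H(u, D) = 12
r(S, Z) = S² - 567*Z
1/(l(T(-21, -4)) + r(-692, H(-1, 5))) = 1/(-100 + ((-692)² - 567*12)) = 1/(-100 + (478864 - 6804)) = 1/(-100 + 472060) = 1/471960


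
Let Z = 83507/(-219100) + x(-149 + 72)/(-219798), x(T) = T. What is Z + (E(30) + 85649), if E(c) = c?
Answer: 2063044410940657/24078870900 ≈ 85679.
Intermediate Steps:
Z = -9168900443/24078870900 (Z = 83507/(-219100) + (-149 + 72)/(-219798) = 83507*(-1/219100) - 77*(-1/219798) = -83507/219100 + 77/219798 = -9168900443/24078870900 ≈ -0.38079)
Z + (E(30) + 85649) = -9168900443/24078870900 + (30 + 85649) = -9168900443/24078870900 + 85679 = 2063044410940657/24078870900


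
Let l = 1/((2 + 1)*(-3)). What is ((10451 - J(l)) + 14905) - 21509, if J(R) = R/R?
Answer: 3846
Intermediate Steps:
l = -⅑ (l = 1/(3*(-3)) = 1/(-9) = -⅑ ≈ -0.11111)
J(R) = 1
((10451 - J(l)) + 14905) - 21509 = ((10451 - 1*1) + 14905) - 21509 = ((10451 - 1) + 14905) - 21509 = (10450 + 14905) - 21509 = 25355 - 21509 = 3846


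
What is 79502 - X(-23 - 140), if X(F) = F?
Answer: 79665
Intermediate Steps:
79502 - X(-23 - 140) = 79502 - (-23 - 140) = 79502 - 1*(-163) = 79502 + 163 = 79665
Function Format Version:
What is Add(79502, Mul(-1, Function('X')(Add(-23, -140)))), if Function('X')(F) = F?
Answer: 79665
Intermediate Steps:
Add(79502, Mul(-1, Function('X')(Add(-23, -140)))) = Add(79502, Mul(-1, Add(-23, -140))) = Add(79502, Mul(-1, -163)) = Add(79502, 163) = 79665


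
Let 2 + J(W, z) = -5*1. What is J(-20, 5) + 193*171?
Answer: 32996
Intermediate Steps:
J(W, z) = -7 (J(W, z) = -2 - 5*1 = -2 - 5 = -7)
J(-20, 5) + 193*171 = -7 + 193*171 = -7 + 33003 = 32996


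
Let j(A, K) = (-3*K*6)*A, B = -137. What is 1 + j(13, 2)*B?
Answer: 64117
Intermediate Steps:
j(A, K) = -18*A*K (j(A, K) = (-18*K)*A = -18*A*K)
1 + j(13, 2)*B = 1 - 18*13*2*(-137) = 1 - 468*(-137) = 1 + 64116 = 64117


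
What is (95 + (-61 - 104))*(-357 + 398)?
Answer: -2870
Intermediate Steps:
(95 + (-61 - 104))*(-357 + 398) = (95 - 165)*41 = -70*41 = -2870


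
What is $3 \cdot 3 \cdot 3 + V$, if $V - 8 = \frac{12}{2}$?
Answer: $41$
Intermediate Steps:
$V = 14$ ($V = 8 + \frac{12}{2} = 8 + 12 \cdot \frac{1}{2} = 8 + 6 = 14$)
$3 \cdot 3 \cdot 3 + V = 3 \cdot 3 \cdot 3 + 14 = 3 \cdot 9 + 14 = 27 + 14 = 41$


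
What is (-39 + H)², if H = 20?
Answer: 361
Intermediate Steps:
(-39 + H)² = (-39 + 20)² = (-19)² = 361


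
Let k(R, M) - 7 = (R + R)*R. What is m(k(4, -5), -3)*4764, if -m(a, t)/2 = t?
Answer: 28584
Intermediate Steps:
k(R, M) = 7 + 2*R² (k(R, M) = 7 + (R + R)*R = 7 + (2*R)*R = 7 + 2*R²)
m(a, t) = -2*t
m(k(4, -5), -3)*4764 = -2*(-3)*4764 = 6*4764 = 28584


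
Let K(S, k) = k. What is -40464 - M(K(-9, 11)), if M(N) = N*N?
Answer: -40585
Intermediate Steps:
M(N) = N²
-40464 - M(K(-9, 11)) = -40464 - 1*11² = -40464 - 1*121 = -40464 - 121 = -40585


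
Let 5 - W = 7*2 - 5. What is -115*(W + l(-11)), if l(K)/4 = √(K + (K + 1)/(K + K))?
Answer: 460 - 920*I*√319/11 ≈ 460.0 - 1493.8*I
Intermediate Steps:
l(K) = 4*√(K + (1 + K)/(2*K)) (l(K) = 4*√(K + (K + 1)/(K + K)) = 4*√(K + (1 + K)/((2*K))) = 4*√(K + (1 + K)*(1/(2*K))) = 4*√(K + (1 + K)/(2*K)))
W = -4 (W = 5 - (7*2 - 5) = 5 - (14 - 5) = 5 - 1*9 = 5 - 9 = -4)
-115*(W + l(-11)) = -115*(-4 + 2*√(2 + 2/(-11) + 4*(-11))) = -115*(-4 + 2*√(2 + 2*(-1/11) - 44)) = -115*(-4 + 2*√(2 - 2/11 - 44)) = -115*(-4 + 2*√(-464/11)) = -115*(-4 + 2*(4*I*√319/11)) = -115*(-4 + 8*I*√319/11) = 460 - 920*I*√319/11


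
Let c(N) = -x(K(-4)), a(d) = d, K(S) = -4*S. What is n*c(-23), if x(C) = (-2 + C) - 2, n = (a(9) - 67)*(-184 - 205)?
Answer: -270744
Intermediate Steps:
n = 22562 (n = (9 - 67)*(-184 - 205) = -58*(-389) = 22562)
x(C) = -4 + C
c(N) = -12 (c(N) = -(-4 - 4*(-4)) = -(-4 + 16) = -1*12 = -12)
n*c(-23) = 22562*(-12) = -270744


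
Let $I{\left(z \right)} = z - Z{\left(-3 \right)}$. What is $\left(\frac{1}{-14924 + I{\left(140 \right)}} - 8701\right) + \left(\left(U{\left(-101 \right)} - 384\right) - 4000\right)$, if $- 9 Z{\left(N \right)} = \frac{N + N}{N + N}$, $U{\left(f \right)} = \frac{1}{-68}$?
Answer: $- \frac{118389811567}{9047740} \approx -13085.0$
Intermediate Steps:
$U{\left(f \right)} = - \frac{1}{68}$
$Z{\left(N \right)} = - \frac{1}{9}$ ($Z{\left(N \right)} = - \frac{\left(N + N\right) \frac{1}{N + N}}{9} = - \frac{2 N \frac{1}{2 N}}{9} = \left(- \frac{1}{9}\right) 1 = - \frac{1}{9}$)
$I{\left(z \right)} = \frac{1}{9} + z$ ($I{\left(z \right)} = z - - \frac{1}{9} = z + \frac{1}{9} = \frac{1}{9} + z$)
$\left(\frac{1}{-14924 + I{\left(140 \right)}} - 8701\right) + \left(\left(U{\left(-101 \right)} - 384\right) - 4000\right) = \left(\frac{1}{-14924 + \left(\frac{1}{9} + 140\right)} - 8701\right) - \frac{298113}{68} = \left(\frac{1}{-14924 + \frac{1261}{9}} - 8701\right) - \frac{298113}{68} = \left(\frac{1}{- \frac{133055}{9}} - 8701\right) - \frac{298113}{68} = \left(- \frac{9}{133055} - 8701\right) - \frac{298113}{68} = - \frac{1157711564}{133055} - \frac{298113}{68} = - \frac{118389811567}{9047740}$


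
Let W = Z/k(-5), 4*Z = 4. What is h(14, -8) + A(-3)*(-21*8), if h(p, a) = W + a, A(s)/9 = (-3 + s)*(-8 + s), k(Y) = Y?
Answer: -499001/5 ≈ -99800.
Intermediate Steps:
Z = 1 (Z = (1/4)*4 = 1)
W = -1/5 (W = 1/(-5) = 1*(-1/5) = -1/5 ≈ -0.20000)
A(s) = 9*(-8 + s)*(-3 + s) (A(s) = 9*((-3 + s)*(-8 + s)) = 9*((-8 + s)*(-3 + s)) = 9*(-8 + s)*(-3 + s))
h(p, a) = -1/5 + a
h(14, -8) + A(-3)*(-21*8) = (-1/5 - 8) + (216 - 99*(-3) + 9*(-3)**2)*(-21*8) = -41/5 + (216 + 297 + 9*9)*(-168) = -41/5 + (216 + 297 + 81)*(-168) = -41/5 + 594*(-168) = -41/5 - 99792 = -499001/5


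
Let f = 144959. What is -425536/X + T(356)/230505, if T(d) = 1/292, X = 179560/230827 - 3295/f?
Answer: -17424832449118299655691/30922592839818900 ≈ -5.6350e+5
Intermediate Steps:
X = 25268263075/33460451093 (X = 179560/230827 - 3295/144959 = 25268263075/33460451093 ≈ 0.75517)
T(d) = 1/292
-425536/X + T(356)/230505 = -425536/25268263075/33460451093 + (1/292)/230505 = -425536*33460451093/25268263075 + (1/292)*(1/230505) = -14238626516310848/25268263075 + 1/67307460 = -17424832449118299655691/30922592839818900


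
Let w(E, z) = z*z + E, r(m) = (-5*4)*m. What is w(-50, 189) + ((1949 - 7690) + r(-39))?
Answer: 30710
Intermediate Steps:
r(m) = -20*m
w(E, z) = E + z**2 (w(E, z) = z**2 + E = E + z**2)
w(-50, 189) + ((1949 - 7690) + r(-39)) = (-50 + 189**2) + ((1949 - 7690) - 20*(-39)) = (-50 + 35721) + (-5741 + 780) = 35671 - 4961 = 30710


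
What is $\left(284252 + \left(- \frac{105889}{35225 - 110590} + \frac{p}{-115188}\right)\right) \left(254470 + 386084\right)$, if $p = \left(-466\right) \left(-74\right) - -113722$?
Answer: $\frac{131721040484605000569}{723428635} \approx 1.8208 \cdot 10^{11}$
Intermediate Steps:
$p = 148206$ ($p = 34484 + 113722 = 148206$)
$\left(284252 + \left(- \frac{105889}{35225 - 110590} + \frac{p}{-115188}\right)\right) \left(254470 + 386084\right) = \left(284252 - \left(\frac{24701}{19198} + \frac{105889}{35225 - 110590}\right)\right) \left(254470 + 386084\right) = \left(284252 - \left(\frac{24701}{19198} + \frac{105889}{35225 - 110590}\right)\right) 640554 = \left(284252 - \left(\frac{24701}{19198} + \frac{105889}{-75365}\right)\right) 640554 = \left(284252 - - \frac{171266157}{1446857270}\right) 640554 = \left(284252 + \left(\frac{105889}{75365} - \frac{24701}{19198}\right)\right) 640554 = \left(284252 + \frac{171266157}{1446857270}\right) 640554 = \frac{411272243978197}{1446857270} \cdot 640554 = \frac{131721040484605000569}{723428635}$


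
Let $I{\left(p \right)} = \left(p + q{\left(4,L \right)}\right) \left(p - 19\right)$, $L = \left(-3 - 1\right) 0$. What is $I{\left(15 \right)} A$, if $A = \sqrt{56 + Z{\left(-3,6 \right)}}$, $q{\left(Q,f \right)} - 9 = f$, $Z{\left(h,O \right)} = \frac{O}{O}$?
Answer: $- 96 \sqrt{57} \approx -724.78$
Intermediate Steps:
$Z{\left(h,O \right)} = 1$
$L = 0$ ($L = \left(-4\right) 0 = 0$)
$q{\left(Q,f \right)} = 9 + f$
$I{\left(p \right)} = \left(-19 + p\right) \left(9 + p\right)$ ($I{\left(p \right)} = \left(p + \left(9 + 0\right)\right) \left(p - 19\right) = \left(p + 9\right) \left(-19 + p\right) = \left(9 + p\right) \left(-19 + p\right) = \left(-19 + p\right) \left(9 + p\right)$)
$A = \sqrt{57}$ ($A = \sqrt{56 + 1} = \sqrt{57} \approx 7.5498$)
$I{\left(15 \right)} A = \left(-171 + 15^{2} - 150\right) \sqrt{57} = \left(-171 + 225 - 150\right) \sqrt{57} = - 96 \sqrt{57}$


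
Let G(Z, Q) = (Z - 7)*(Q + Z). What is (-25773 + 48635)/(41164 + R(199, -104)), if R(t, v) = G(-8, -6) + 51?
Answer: 22862/41425 ≈ 0.55189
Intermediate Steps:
G(Z, Q) = (-7 + Z)*(Q + Z)
R(t, v) = 261 (R(t, v) = ((-8)**2 - 7*(-6) - 7*(-8) - 6*(-8)) + 51 = (64 + 42 + 56 + 48) + 51 = 210 + 51 = 261)
(-25773 + 48635)/(41164 + R(199, -104)) = (-25773 + 48635)/(41164 + 261) = 22862/41425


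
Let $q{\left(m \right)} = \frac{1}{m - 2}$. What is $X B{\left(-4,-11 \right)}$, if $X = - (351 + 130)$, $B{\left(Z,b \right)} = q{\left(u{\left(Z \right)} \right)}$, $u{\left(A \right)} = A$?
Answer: $\frac{481}{6} \approx 80.167$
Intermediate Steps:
$q{\left(m \right)} = \frac{1}{-2 + m}$
$B{\left(Z,b \right)} = \frac{1}{-2 + Z}$
$X = -481$ ($X = \left(-1\right) 481 = -481$)
$X B{\left(-4,-11 \right)} = - \frac{481}{-2 - 4} = - \frac{481}{-6} = \left(-481\right) \left(- \frac{1}{6}\right) = \frac{481}{6}$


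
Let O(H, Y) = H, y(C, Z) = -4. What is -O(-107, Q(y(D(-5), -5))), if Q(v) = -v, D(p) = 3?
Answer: 107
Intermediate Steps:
-O(-107, Q(y(D(-5), -5))) = -1*(-107) = 107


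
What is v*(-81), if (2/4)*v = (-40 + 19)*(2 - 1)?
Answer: 3402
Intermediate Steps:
v = -42 (v = 2*((-40 + 19)*(2 - 1)) = 2*(-21*1) = 2*(-21) = -42)
v*(-81) = -42*(-81) = 3402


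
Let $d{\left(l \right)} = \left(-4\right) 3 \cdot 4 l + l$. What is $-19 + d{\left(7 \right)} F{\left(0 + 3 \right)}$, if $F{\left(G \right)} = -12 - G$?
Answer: $4916$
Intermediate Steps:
$d{\left(l \right)} = - 47 l$ ($d{\left(l \right)} = \left(-12\right) 4 l + l = - 48 l + l = - 47 l$)
$-19 + d{\left(7 \right)} F{\left(0 + 3 \right)} = -19 + \left(-47\right) 7 \left(-12 - \left(0 + 3\right)\right) = -19 - 329 \left(-12 - 3\right) = -19 - -4935 = -19 + 4935 = 4916$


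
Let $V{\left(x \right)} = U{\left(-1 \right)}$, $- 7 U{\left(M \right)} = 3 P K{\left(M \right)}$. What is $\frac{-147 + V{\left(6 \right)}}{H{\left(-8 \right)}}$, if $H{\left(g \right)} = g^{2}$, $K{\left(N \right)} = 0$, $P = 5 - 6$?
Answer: $- \frac{147}{64} \approx -2.2969$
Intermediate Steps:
$P = -1$ ($P = 5 - 6 = -1$)
$U{\left(M \right)} = 0$ ($U{\left(M \right)} = - \frac{3 \left(-1\right) 0}{7} = - \frac{\left(-3\right) 0}{7} = \left(- \frac{1}{7}\right) 0 = 0$)
$V{\left(x \right)} = 0$
$\frac{-147 + V{\left(6 \right)}}{H{\left(-8 \right)}} = \frac{-147 + 0}{\left(-8\right)^{2}} = - \frac{147}{64}$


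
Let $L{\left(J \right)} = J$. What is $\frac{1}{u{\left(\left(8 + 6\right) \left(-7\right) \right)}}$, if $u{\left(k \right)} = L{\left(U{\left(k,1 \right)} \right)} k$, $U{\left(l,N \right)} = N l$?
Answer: $\frac{1}{9604} \approx 0.00010412$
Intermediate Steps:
$u{\left(k \right)} = k^{2}$ ($u{\left(k \right)} = 1 k k = k k = k^{2}$)
$\frac{1}{u{\left(\left(8 + 6\right) \left(-7\right) \right)}} = \frac{1}{\left(\left(8 + 6\right) \left(-7\right)\right)^{2}} = \frac{1}{\left(14 \left(-7\right)\right)^{2}} = \frac{1}{\left(-98\right)^{2}} = \frac{1}{9604}$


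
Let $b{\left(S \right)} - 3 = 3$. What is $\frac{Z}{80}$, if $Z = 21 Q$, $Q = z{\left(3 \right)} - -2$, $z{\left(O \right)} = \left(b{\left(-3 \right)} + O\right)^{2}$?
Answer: $\frac{1743}{80} \approx 21.788$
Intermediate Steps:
$b{\left(S \right)} = 6$ ($b{\left(S \right)} = 3 + 3 = 6$)
$z{\left(O \right)} = \left(6 + O\right)^{2}$
$Q = 83$ ($Q = \left(6 + 3\right)^{2} - -2 = 9^{2} + 2 = 81 + 2 = 83$)
$Z = 1743$ ($Z = 21 \cdot 83 = 1743$)
$\frac{Z}{80} = \frac{1743}{80}$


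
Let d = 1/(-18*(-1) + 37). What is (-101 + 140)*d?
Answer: 39/55 ≈ 0.70909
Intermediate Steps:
d = 1/55 (d = 1/(18 + 37) = 1/55 ≈ 0.018182)
(-101 + 140)*d = (-101 + 140)*(1/55) = 39*(1/55) = 39/55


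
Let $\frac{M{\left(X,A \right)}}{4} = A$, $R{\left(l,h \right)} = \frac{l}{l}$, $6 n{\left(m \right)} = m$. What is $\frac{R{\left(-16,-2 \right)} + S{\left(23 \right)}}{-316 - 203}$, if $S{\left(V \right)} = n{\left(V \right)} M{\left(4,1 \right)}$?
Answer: $- \frac{49}{1557} \approx -0.031471$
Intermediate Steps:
$n{\left(m \right)} = \frac{m}{6}$
$R{\left(l,h \right)} = 1$
$M{\left(X,A \right)} = 4 A$
$S{\left(V \right)} = \frac{2 V}{3}$ ($S{\left(V \right)} = \frac{V}{6} \cdot 4 \cdot 1 = \frac{V}{6} \cdot 4 = \frac{2 V}{3}$)
$\frac{R{\left(-16,-2 \right)} + S{\left(23 \right)}}{-316 - 203} = \frac{1 + \frac{2}{3} \cdot 23}{-316 - 203} = \frac{1 + \frac{46}{3}}{-519} = \frac{49}{3} \left(- \frac{1}{519}\right) = - \frac{49}{1557}$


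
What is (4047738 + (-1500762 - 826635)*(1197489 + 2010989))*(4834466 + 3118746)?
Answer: -59389799573475777936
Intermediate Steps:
(4047738 + (-1500762 - 826635)*(1197489 + 2010989))*(4834466 + 3118746) = (4047738 - 2327397*3208478)*7953212 = (4047738 - 7467402071766)*7953212 = -7467398024028*7953212 = -59389799573475777936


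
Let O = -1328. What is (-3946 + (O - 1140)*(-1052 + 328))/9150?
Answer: 891443/4575 ≈ 194.85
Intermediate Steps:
(-3946 + (O - 1140)*(-1052 + 328))/9150 = (-3946 + (-1328 - 1140)*(-1052 + 328))/9150 = (-3946 - 2468*(-724))*(1/9150) = (-3946 + 1786832)*(1/9150) = 1782886*(1/9150) = 891443/4575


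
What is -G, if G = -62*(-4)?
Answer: -248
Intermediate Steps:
G = 248
-G = -1*248 = -248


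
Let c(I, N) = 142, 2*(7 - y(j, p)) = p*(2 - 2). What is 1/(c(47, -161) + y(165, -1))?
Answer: 1/149 ≈ 0.0067114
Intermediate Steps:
y(j, p) = 7 (y(j, p) = 7 - p*(2 - 2)/2 = 7 - p*0/2 = 7 - ½*0 = 7 + 0 = 7)
1/(c(47, -161) + y(165, -1)) = 1/(142 + 7) = 1/149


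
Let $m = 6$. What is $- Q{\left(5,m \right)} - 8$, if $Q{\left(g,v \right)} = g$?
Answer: $-13$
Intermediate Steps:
$- Q{\left(5,m \right)} - 8 = \left(-1\right) 5 - 8 = -5 - 8 = -13$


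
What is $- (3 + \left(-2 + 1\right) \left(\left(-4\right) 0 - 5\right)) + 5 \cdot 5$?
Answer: $17$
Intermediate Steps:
$- (3 + \left(-2 + 1\right) \left(\left(-4\right) 0 - 5\right)) + 5 \cdot 5 = - (3 - \left(0 - 5\right)) + 25 = - (3 - -5) + 25 = - (3 + 5) + 25 = \left(-1\right) 8 + 25 = -8 + 25 = 17$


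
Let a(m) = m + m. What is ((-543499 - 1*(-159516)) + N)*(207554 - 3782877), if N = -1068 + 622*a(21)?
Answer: 1283279958421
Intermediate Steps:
a(m) = 2*m
N = 25056 (N = -1068 + 622*(2*21) = -1068 + 622*42 = -1068 + 26124 = 25056)
((-543499 - 1*(-159516)) + N)*(207554 - 3782877) = ((-543499 - 1*(-159516)) + 25056)*(207554 - 3782877) = ((-543499 + 159516) + 25056)*(-3575323) = (-383983 + 25056)*(-3575323) = -358927*(-3575323) = 1283279958421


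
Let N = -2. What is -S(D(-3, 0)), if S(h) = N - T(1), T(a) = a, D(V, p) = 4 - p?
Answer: 3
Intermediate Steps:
S(h) = -3 (S(h) = -2 - 1*1 = -2 - 1 = -3)
-S(D(-3, 0)) = -1*(-3) = 3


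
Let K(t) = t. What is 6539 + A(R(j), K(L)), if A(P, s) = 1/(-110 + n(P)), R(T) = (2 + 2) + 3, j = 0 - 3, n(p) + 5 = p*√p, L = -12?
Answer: 84235283/12882 - 7*√7/12882 ≈ 6539.0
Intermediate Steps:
n(p) = -5 + p^(3/2) (n(p) = -5 + p*√p = -5 + p^(3/2))
j = -3
R(T) = 7 (R(T) = 4 + 3 = 7)
A(P, s) = 1/(-115 + P^(3/2)) (A(P, s) = 1/(-110 + (-5 + P^(3/2))) = 1/(-115 + P^(3/2)))
6539 + A(R(j), K(L)) = 6539 + 1/(-115 + 7^(3/2)) = 6539 + 1/(-115 + 7*√7)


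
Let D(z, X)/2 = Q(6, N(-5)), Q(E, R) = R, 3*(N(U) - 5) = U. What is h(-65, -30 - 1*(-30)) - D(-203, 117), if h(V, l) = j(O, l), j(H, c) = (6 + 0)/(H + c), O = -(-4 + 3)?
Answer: -⅔ ≈ -0.66667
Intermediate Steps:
O = 1 (O = -1*(-1) = 1)
j(H, c) = 6/(H + c)
h(V, l) = 6/(1 + l)
N(U) = 5 + U/3
D(z, X) = 20/3 (D(z, X) = 2*(5 + (⅓)*(-5)) = 2*(5 - 5/3) = 2*(10/3) = 20/3)
h(-65, -30 - 1*(-30)) - D(-203, 117) = 6/(1 + (-30 - 1*(-30))) - 1*20/3 = 6/(1 + (-30 + 30)) - 20/3 = 6/(1 + 0) - 20/3 = 6/1 - 20/3 = 6*1 - 20/3 = 6 - 20/3 = -⅔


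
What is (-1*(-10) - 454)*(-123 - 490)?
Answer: 272172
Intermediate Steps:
(-1*(-10) - 454)*(-123 - 490) = (10 - 454)*(-613) = -444*(-613) = 272172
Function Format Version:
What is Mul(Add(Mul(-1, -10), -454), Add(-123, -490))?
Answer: 272172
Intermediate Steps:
Mul(Add(Mul(-1, -10), -454), Add(-123, -490)) = Mul(Add(10, -454), -613) = Mul(-444, -613) = 272172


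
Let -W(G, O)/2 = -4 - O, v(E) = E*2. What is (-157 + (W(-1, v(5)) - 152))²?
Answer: 78961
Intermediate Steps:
v(E) = 2*E
W(G, O) = 8 + 2*O (W(G, O) = -2*(-4 - O) = 8 + 2*O)
(-157 + (W(-1, v(5)) - 152))² = (-157 + ((8 + 2*(2*5)) - 152))² = (-157 + ((8 + 2*10) - 152))² = (-157 + ((8 + 20) - 152))² = (-157 + (28 - 152))² = (-157 - 124)² = (-281)² = 78961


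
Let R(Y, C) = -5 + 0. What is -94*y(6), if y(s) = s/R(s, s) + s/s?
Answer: 94/5 ≈ 18.800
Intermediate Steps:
R(Y, C) = -5
y(s) = 1 - s/5 (y(s) = s/(-5) + s/s = s*(-1/5) + 1 = -s/5 + 1 = 1 - s/5)
-94*y(6) = -94*(1 - 1/5*6) = -94*(1 - 6/5) = -94*(-1/5) = 94/5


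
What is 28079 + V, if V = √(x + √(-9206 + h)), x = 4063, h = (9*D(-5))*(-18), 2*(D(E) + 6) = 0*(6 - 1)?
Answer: 28079 + √(4063 + I*√8234) ≈ 28143.0 + 0.71175*I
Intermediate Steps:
D(E) = -6 (D(E) = -6 + (0*(6 - 1))/2 = -6 + (0*5)/2 = -6 + (½)*0 = -6 + 0 = -6)
h = 972 (h = (9*(-6))*(-18) = -54*(-18) = 972)
V = √(4063 + I*√8234) (V = √(4063 + √(-9206 + 972)) = √(4063 + √(-8234)) = √(4063 + I*√8234) ≈ 63.746 + 0.7117*I)
28079 + V = 28079 + √(4063 + I*√8234)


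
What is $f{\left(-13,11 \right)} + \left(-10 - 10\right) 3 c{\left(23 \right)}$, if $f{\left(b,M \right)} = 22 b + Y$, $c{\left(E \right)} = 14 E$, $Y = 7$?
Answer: $-19599$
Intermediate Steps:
$f{\left(b,M \right)} = 7 + 22 b$ ($f{\left(b,M \right)} = 22 b + 7 = 7 + 22 b$)
$f{\left(-13,11 \right)} + \left(-10 - 10\right) 3 c{\left(23 \right)} = \left(7 + 22 \left(-13\right)\right) + \left(-10 - 10\right) 3 \cdot 14 \cdot 23 = \left(7 - 286\right) + \left(-20\right) 3 \cdot 322 = -279 - 19320 = -19599$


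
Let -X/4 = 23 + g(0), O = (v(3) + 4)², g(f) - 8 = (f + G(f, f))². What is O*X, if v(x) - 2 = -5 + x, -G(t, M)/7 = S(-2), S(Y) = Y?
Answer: -14528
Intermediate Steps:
G(t, M) = 14 (G(t, M) = -7*(-2) = 14)
v(x) = -3 + x (v(x) = 2 + (-5 + x) = -3 + x)
g(f) = 8 + (14 + f)² (g(f) = 8 + (f + 14)² = 8 + (14 + f)²)
O = 16 (O = ((-3 + 3) + 4)² = (0 + 4)² = 4² = 16)
X = -908 (X = -4*(23 + (8 + (14 + 0)²)) = -4*(23 + (8 + 14²)) = -4*(23 + (8 + 196)) = -4*(23 + 204) = -4*227 = -908)
O*X = 16*(-908) = -14528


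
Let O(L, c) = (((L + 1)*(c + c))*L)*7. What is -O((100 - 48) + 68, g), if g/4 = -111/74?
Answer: 1219680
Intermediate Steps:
g = -6 (g = 4*(-111/74) = 4*(-111*1/74) = 4*(-3/2) = -6)
O(L, c) = 14*L*c*(1 + L) (O(L, c) = (((1 + L)*(2*c))*L)*7 = ((2*c*(1 + L))*L)*7 = (2*L*c*(1 + L))*7 = 14*L*c*(1 + L))
-O((100 - 48) + 68, g) = -14*((100 - 48) + 68)*(-6)*(1 + ((100 - 48) + 68)) = -14*(52 + 68)*(-6)*(1 + (52 + 68)) = -14*120*(-6)*(1 + 120) = -14*120*(-6)*121 = -1*(-1219680) = 1219680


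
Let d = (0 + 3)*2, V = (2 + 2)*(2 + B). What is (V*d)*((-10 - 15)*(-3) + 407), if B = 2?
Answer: 46272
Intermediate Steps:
V = 16 (V = (2 + 2)*(2 + 2) = 4*4 = 16)
d = 6 (d = 3*2 = 6)
(V*d)*((-10 - 15)*(-3) + 407) = (16*6)*((-10 - 15)*(-3) + 407) = 96*(-25*(-3) + 407) = 96*(75 + 407) = 96*482 = 46272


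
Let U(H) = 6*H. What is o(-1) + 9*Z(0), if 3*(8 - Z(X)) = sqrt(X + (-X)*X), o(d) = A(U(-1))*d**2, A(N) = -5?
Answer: 67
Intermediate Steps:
o(d) = -5*d**2
Z(X) = 8 - sqrt(X - X**2)/3 (Z(X) = 8 - sqrt(X + (-X)*X)/3 = 8 - sqrt(X - X**2)/3)
o(-1) + 9*Z(0) = -5*(-1)**2 + 9*(8 - sqrt(-1*0*(-1 + 0))/3) = -5*1 + 9*(8 - sqrt(-1*0*(-1))/3) = -5 + 9*(8 - sqrt(0)/3) = -5 + 9*(8 - 1/3*0) = -5 + 9*(8 + 0) = -5 + 9*8 = -5 + 72 = 67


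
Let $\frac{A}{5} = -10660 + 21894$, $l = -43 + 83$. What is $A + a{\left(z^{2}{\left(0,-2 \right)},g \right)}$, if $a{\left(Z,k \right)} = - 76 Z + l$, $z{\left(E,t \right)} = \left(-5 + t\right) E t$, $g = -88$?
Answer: $56210$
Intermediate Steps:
$l = 40$
$z{\left(E,t \right)} = E t \left(-5 + t\right)$ ($z{\left(E,t \right)} = E \left(-5 + t\right) t = E t \left(-5 + t\right)$)
$A = 56170$ ($A = 5 \left(-10660 + 21894\right) = 5 \cdot 11234 = 56170$)
$a{\left(Z,k \right)} = 40 - 76 Z$ ($a{\left(Z,k \right)} = - 76 Z + 40 = 40 - 76 Z$)
$A + a{\left(z^{2}{\left(0,-2 \right)},g \right)} = 56170 + \left(40 - 76 \left(0 \left(-2\right) \left(-5 - 2\right)\right)^{2}\right) = 56170 + \left(40 - 76 \left(0 \left(-2\right) \left(-7\right)\right)^{2}\right) = 56170 + \left(40 - 76 \cdot 0^{2}\right) = 56170 + \left(40 - 0\right) = 56170 + \left(40 + 0\right) = 56170 + 40 = 56210$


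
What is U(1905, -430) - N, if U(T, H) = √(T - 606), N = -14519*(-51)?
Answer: -740469 + √1299 ≈ -7.4043e+5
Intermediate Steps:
N = 740469
U(T, H) = √(-606 + T)
U(1905, -430) - N = √(-606 + 1905) - 1*740469 = √1299 - 740469 = -740469 + √1299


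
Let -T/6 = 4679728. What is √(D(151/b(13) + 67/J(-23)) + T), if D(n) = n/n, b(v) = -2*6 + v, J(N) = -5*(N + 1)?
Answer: I*√28078367 ≈ 5298.9*I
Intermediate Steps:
T = -28078368 (T = -6*4679728 = -28078368)
J(N) = -5 - 5*N (J(N) = -5*(1 + N) = -5 - 5*N)
b(v) = -12 + v
D(n) = 1
√(D(151/b(13) + 67/J(-23)) + T) = √(1 - 28078368) = √(-28078367) = I*√28078367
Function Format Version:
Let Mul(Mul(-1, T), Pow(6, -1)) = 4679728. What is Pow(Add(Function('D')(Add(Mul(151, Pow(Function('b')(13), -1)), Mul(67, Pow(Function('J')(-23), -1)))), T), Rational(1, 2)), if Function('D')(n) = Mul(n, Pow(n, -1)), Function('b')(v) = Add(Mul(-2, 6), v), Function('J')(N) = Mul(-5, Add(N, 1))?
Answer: Mul(I, Pow(28078367, Rational(1, 2))) ≈ Mul(5298.9, I)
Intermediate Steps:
T = -28078368 (T = Mul(-6, 4679728) = -28078368)
Function('J')(N) = Add(-5, Mul(-5, N)) (Function('J')(N) = Mul(-5, Add(1, N)) = Add(-5, Mul(-5, N)))
Function('b')(v) = Add(-12, v)
Function('D')(n) = 1
Pow(Add(Function('D')(Add(Mul(151, Pow(Function('b')(13), -1)), Mul(67, Pow(Function('J')(-23), -1)))), T), Rational(1, 2)) = Pow(Add(1, -28078368), Rational(1, 2)) = Pow(-28078367, Rational(1, 2)) = Mul(I, Pow(28078367, Rational(1, 2)))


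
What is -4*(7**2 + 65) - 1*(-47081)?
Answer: 46625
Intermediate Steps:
-4*(7**2 + 65) - 1*(-47081) = -4*(49 + 65) + 47081 = -4*114 + 47081 = -456 + 47081 = 46625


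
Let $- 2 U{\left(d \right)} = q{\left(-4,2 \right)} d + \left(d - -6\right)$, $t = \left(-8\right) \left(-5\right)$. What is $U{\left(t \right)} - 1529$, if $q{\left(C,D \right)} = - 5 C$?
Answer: $-1952$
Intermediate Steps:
$t = 40$
$U{\left(d \right)} = -3 - \frac{21 d}{2}$ ($U{\left(d \right)} = - \frac{\left(-5\right) \left(-4\right) d + \left(d - -6\right)}{2} = - \frac{20 d + \left(d + 6\right)}{2} = - \frac{20 d + \left(6 + d\right)}{2} = - \frac{6 + 21 d}{2} = -3 - \frac{21 d}{2}$)
$U{\left(t \right)} - 1529 = \left(-3 - 420\right) - 1529 = -423 - 1529 = -1952$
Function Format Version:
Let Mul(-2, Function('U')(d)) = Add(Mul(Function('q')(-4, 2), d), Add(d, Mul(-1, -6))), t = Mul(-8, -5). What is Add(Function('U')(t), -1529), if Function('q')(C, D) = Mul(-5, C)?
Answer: -1952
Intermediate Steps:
t = 40
Function('U')(d) = Add(-3, Mul(Rational(-21, 2), d)) (Function('U')(d) = Mul(Rational(-1, 2), Add(Mul(Mul(-5, -4), d), Add(d, Mul(-1, -6)))) = Mul(Rational(-1, 2), Add(Mul(20, d), Add(d, 6))) = Mul(Rational(-1, 2), Add(Mul(20, d), Add(6, d))) = Mul(Rational(-1, 2), Add(6, Mul(21, d))) = Add(-3, Mul(Rational(-21, 2), d)))
Add(Function('U')(t), -1529) = Add(Add(-3, Mul(Rational(-21, 2), 40)), -1529) = Add(Add(-3, -420), -1529) = Add(-423, -1529) = -1952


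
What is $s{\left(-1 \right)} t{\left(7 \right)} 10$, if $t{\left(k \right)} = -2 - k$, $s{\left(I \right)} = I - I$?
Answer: $0$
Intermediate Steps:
$s{\left(I \right)} = 0$
$s{\left(-1 \right)} t{\left(7 \right)} 10 = 0 \left(-2 - 7\right) 10 = 0 \left(-9\right) 10 = 0 \cdot 10 = 0$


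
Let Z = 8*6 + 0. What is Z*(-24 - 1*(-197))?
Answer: 8304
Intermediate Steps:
Z = 48 (Z = 48 + 0 = 48)
Z*(-24 - 1*(-197)) = 48*(-24 - 1*(-197)) = 48*(-24 + 197) = 48*173 = 8304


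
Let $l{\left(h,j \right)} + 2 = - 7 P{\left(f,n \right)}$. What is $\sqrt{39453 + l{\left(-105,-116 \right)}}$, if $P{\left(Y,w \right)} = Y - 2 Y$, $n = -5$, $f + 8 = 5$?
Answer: $\sqrt{39430} \approx 198.57$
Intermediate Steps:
$f = -3$ ($f = -8 + 5 = -3$)
$P{\left(Y,w \right)} = - Y$
$l{\left(h,j \right)} = -23$ ($l{\left(h,j \right)} = -2 - 7 \left(\left(-1\right) \left(-3\right)\right) = -2 - 21 = -23$)
$\sqrt{39453 + l{\left(-105,-116 \right)}} = \sqrt{39453 - 23} = \sqrt{39430}$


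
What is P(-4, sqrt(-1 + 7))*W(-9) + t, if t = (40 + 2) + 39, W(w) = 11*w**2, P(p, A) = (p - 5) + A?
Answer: -7938 + 891*sqrt(6) ≈ -5755.5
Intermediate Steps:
P(p, A) = -5 + A + p (P(p, A) = (-5 + p) + A = -5 + A + p)
t = 81 (t = 42 + 39 = 81)
P(-4, sqrt(-1 + 7))*W(-9) + t = (-5 + sqrt(-1 + 7) - 4)*(11*(-9)**2) + 81 = (-5 + sqrt(6) - 4)*(11*81) + 81 = (-9 + sqrt(6))*891 + 81 = (-8019 + 891*sqrt(6)) + 81 = -7938 + 891*sqrt(6)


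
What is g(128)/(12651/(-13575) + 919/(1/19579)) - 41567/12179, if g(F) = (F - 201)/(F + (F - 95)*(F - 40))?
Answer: -540068511276162133/158238371695181696 ≈ -3.4130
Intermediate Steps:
g(F) = (-201 + F)/(F + (-95 + F)*(-40 + F))
g(128)/(12651/(-13575) + 919/(1/19579)) - 41567/12179 = ((-201 + 128)/(3800 + 128² - 134*128))/(12651/(-13575) + 919/(1/19579)) - 41567/12179 = (-73/(3800 + 16384 - 17152))/(12651*(-1/13575) + 919/(1/19579)) - 41567*1/12179 = (-73/3032)/(-4217/4525 + 919*19579) - 41567/12179 = ((1/3032)*(-73))/(-4217/4525 + 17993101) - 41567/12179 = -73/(3032*81418777808/4525) - 41567/12179 = -73/3032*4525/81418777808 - 41567/12179 = -330325/246861734313856 - 41567/12179 = -540068511276162133/158238371695181696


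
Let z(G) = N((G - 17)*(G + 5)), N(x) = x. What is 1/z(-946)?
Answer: 1/906183 ≈ 1.1035e-6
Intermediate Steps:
z(G) = (-17 + G)*(5 + G) (z(G) = (G - 17)*(G + 5) = (-17 + G)*(5 + G))
1/z(-946) = 1/(-85 + (-946)² - 12*(-946)) = 1/(-85 + 894916 + 11352) = 1/906183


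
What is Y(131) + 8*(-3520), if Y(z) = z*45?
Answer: -22265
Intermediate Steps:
Y(z) = 45*z
Y(131) + 8*(-3520) = 45*131 + 8*(-3520) = 5895 - 28160 = -22265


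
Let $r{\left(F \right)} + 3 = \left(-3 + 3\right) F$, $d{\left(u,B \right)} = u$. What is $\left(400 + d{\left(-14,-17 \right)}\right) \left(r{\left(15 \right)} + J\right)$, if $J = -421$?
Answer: $-163664$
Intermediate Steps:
$r{\left(F \right)} = -3$ ($r{\left(F \right)} = -3 + \left(-3 + 3\right) F = -3 + 0 F = -3 + 0 = -3$)
$\left(400 + d{\left(-14,-17 \right)}\right) \left(r{\left(15 \right)} + J\right) = \left(400 - 14\right) \left(-3 - 421\right) = 386 \left(-424\right) = -163664$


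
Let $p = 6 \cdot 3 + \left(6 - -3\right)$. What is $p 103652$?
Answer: $2798604$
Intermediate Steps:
$p = 27$ ($p = 18 + \left(6 + 3\right) = 18 + 9 = 27$)
$p 103652 = 27 \cdot 103652 = 2798604$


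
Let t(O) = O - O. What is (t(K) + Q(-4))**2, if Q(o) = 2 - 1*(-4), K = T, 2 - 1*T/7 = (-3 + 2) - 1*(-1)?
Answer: 36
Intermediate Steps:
T = 14 (T = 14 - 7*((-3 + 2) - 1*(-1)) = 14 - 7*(-1 + 1) = 14 - 7*0 = 14 + 0 = 14)
K = 14
Q(o) = 6 (Q(o) = 2 + 4 = 6)
t(O) = 0
(t(K) + Q(-4))**2 = (0 + 6)**2 = 6**2 = 36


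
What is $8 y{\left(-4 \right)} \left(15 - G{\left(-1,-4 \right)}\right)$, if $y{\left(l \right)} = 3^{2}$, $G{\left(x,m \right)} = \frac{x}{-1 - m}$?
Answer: $1104$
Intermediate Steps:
$y{\left(l \right)} = 9$
$8 y{\left(-4 \right)} \left(15 - G{\left(-1,-4 \right)}\right) = 8 \cdot 9 \left(15 - \left(-1\right) \left(-1\right) \frac{1}{1 - 4}\right) = 72 \left(15 - \left(-1\right) \left(-1\right) \frac{1}{-3}\right) = 72 \left(15 - \left(-1\right) \left(-1\right) \left(- \frac{1}{3}\right)\right) = 72 \left(15 - - \frac{1}{3}\right) = 72 \left(15 + \frac{1}{3}\right) = 72 \cdot \frac{46}{3} = 1104$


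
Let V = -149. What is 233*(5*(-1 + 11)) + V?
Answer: 11501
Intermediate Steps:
233*(5*(-1 + 11)) + V = 233*(5*(-1 + 11)) - 149 = 233*(5*10) - 149 = 233*50 - 149 = 11650 - 149 = 11501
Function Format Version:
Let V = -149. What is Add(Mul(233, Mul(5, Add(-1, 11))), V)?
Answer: 11501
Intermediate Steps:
Add(Mul(233, Mul(5, Add(-1, 11))), V) = Add(Mul(233, Mul(5, Add(-1, 11))), -149) = Add(Mul(233, Mul(5, 10)), -149) = Add(Mul(233, 50), -149) = Add(11650, -149) = 11501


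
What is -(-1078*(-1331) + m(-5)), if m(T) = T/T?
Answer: -1434819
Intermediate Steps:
m(T) = 1
-(-1078*(-1331) + m(-5)) = -(-1078*(-1331) + 1) = -(1434818 + 1) = -1*1434819 = -1434819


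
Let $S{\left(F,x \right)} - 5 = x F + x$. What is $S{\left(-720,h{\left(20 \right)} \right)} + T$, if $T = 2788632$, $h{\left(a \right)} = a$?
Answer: $2774257$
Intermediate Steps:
$S{\left(F,x \right)} = 5 + x + F x$ ($S{\left(F,x \right)} = 5 + \left(x F + x\right) = 5 + \left(F x + x\right) = 5 + \left(x + F x\right) = 5 + x + F x$)
$S{\left(-720,h{\left(20 \right)} \right)} + T = \left(5 + 20 - 14400\right) + 2788632 = -14375 + 2788632 = 2774257$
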